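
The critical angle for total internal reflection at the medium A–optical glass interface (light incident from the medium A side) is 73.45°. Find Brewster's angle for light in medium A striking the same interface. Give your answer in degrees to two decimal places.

At the critical angle sin θ_c = n₂/n₁, giving n₂/n₁ = sin 73.45° = 0.9586.
Then tan θ_B = n₂/n₁ = 0.9586, so θ_B = arctan 0.9586 = 43.79°.

θ_B ≈ 43.79°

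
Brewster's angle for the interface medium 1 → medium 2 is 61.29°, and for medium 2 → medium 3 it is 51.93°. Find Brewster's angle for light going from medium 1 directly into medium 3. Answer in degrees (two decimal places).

θ_B ≈ 66.78°

tan θ_B(1→2) = n₂/n₁ = tan 61.29° = 1.8258.
tan θ_B(2→3) = n₃/n₂ = tan 51.93° = 1.2767.
n₃/n₁ = 2.3310. Then tan θ_B(1→3) = n₃/n₁, so θ_B(1→3) = arctan(2.3310) = 66.78°.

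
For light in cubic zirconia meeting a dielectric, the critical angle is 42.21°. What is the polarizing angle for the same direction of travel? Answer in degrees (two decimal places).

sin θ_c = n₂/n₁, so n₂/n₁ = sin 42.21° = 0.6718.
Brewster: tan θ_B = n₂/n₁ = 0.6718.
θ_B = arctan(0.6718) = 33.90°.

θ_B ≈ 33.90°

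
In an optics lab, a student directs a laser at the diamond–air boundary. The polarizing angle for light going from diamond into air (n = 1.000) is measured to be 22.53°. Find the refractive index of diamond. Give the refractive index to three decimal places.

n ≈ 2.411

At the polarizing angle, tan θ_B = n₂/n₁ with n₁ on the incident side (diamond) and n₂ on the transmitted side (air).
n₁ = n₂ / tan θ_B = 1.000 / tan 22.53° = 2.411.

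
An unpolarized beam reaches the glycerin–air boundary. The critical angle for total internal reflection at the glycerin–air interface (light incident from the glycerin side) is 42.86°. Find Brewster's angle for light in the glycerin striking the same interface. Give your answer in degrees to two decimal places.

θ_B ≈ 34.22°

sin θ_c = n₂/n₁, so n₂/n₁ = sin 42.86° = 0.6802.
Brewster: tan θ_B = n₂/n₁ = 0.6802.
θ_B = arctan(0.6802) = 34.22°.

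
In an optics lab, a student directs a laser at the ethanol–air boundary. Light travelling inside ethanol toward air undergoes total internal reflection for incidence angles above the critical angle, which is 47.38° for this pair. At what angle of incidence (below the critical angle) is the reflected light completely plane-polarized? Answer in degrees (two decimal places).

θ_B ≈ 36.35°

n₂/n₁ = sin θ_c = sin 47.38° = 0.7359.
tan θ_B equals the same ratio, so θ_B = arctan(0.7359) = 36.35°.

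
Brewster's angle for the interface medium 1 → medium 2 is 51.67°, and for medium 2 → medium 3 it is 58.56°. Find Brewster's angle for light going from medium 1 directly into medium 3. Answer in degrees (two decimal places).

θ_B ≈ 64.20°

tan θ_B(1→2) = n₂/n₁ = tan 51.67° = 1.2649.
tan θ_B(2→3) = n₃/n₂ = tan 58.56° = 1.6357.
So n₃/n₁ = (n₂/n₁)(n₃/n₂) = 1.2649 × 1.6357 = 2.0689.
θ_B(1→3) = arctan(2.0689) = 64.20°.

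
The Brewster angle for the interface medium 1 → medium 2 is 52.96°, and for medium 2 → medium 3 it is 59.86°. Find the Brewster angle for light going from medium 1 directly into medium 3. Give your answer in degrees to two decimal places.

n₂/n₁ = tan 52.96° = 1.3251 and n₃/n₂ = tan 59.86° = 1.7223.
n₃/n₁ = 2.2823. Then tan θ_B(1→3) = n₃/n₁, so θ_B(1→3) = arctan(2.2823) = 66.34°.

θ_B ≈ 66.34°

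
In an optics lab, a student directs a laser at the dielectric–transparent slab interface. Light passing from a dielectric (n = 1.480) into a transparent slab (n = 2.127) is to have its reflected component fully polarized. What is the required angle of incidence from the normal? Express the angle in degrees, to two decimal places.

Here n₂/n₁ = 2.127/1.480 = 1.4372, and Brewster's law gives tan θ_B = n₂/n₁.
θ_B = arctan(1.4372) = 55.17°.

θ_B ≈ 55.17°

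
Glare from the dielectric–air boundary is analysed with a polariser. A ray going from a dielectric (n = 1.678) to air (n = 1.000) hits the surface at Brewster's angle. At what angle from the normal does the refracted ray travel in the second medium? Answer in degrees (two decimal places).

θ_B = arctan(n₂/n₁) = arctan(1.000/1.678) = 30.79°.
The refracted ray is perpendicular to the reflected ray, so θ_t = 90° − θ_B = 59.21°.

θ_t ≈ 59.21°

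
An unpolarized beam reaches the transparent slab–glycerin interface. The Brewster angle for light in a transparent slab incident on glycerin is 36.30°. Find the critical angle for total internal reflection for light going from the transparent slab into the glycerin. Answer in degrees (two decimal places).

tan θ_B = n₂/n₁ = tan 36.30° = 0.7346.
Total internal reflection: sin θ_c = n₂/n₁ = 0.7346.
θ_c = arcsin(0.7346) = 47.27°.

θ_c ≈ 47.27°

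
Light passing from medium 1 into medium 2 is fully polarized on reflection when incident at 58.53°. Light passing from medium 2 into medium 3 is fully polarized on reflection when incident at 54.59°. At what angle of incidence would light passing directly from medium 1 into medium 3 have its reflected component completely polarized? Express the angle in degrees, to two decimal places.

θ_B ≈ 66.48°

n₂/n₁ = tan 58.53° = 1.6338 and n₃/n₂ = tan 54.59° = 1.4066.
n₃/n₁ = 2.2981. Then tan θ_B(1→3) = n₃/n₁, so θ_B(1→3) = arctan(2.2981) = 66.48°.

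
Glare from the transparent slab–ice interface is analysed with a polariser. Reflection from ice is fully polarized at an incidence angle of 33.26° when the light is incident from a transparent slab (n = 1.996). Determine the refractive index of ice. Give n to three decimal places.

n ≈ 1.309

At the polarizing angle, tan θ_B = n₂/n₁ with n₁ on the incident side (a transparent slab) and n₂ on the transmitted side (ice).
n₂ = n₁ tan θ_B = 1.996 × tan 33.26° = 1.309.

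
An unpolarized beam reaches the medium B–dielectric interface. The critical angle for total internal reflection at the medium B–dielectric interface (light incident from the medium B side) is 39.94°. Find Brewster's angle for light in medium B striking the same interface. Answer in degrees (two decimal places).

At the critical angle sin θ_c = n₂/n₁, giving n₂/n₁ = sin 39.94° = 0.6420.
Then tan θ_B = n₂/n₁ = 0.6420, so θ_B = arctan 0.6420 = 32.70°.

θ_B ≈ 32.70°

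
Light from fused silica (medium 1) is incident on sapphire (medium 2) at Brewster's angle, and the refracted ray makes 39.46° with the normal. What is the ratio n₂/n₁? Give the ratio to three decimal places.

n₂/n₁ ≈ 1.215

θ_B + θ_t = 90°, so θ_B = 90° − 39.46° = 50.54°.
tan θ_B = n₂/n₁, so n₂/n₁ = tan 50.54° = 1.215.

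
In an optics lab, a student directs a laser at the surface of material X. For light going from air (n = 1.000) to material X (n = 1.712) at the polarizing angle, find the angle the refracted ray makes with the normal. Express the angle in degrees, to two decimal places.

θ_t ≈ 30.29°

tan θ_B = n₂/n₁ = 1.712/1.000 = 1.7120, so θ_B = 59.71°.
Since θ_B + θ_t = 90° at Brewster incidence, θ_t = 90° − 59.71° = 30.29°.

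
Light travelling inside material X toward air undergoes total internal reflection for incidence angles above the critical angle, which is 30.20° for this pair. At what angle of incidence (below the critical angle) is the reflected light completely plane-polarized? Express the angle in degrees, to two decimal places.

θ_B ≈ 26.70°

At the critical angle sin θ_c = n₂/n₁, giving n₂/n₁ = sin 30.20° = 0.5030.
Then tan θ_B = n₂/n₁ = 0.5030, so θ_B = arctan 0.5030 = 26.70°.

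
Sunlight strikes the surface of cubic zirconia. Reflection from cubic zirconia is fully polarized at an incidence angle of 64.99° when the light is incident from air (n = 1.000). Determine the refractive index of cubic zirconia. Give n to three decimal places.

At Brewster's angle, tan θ_B = n₂/n₁ with n₁ on the incident side (air) and n₂ on the transmitted side (cubic zirconia).
n₂ = n₁ tan θ_B = 1.000 × tan 64.99° = 2.144.

n ≈ 2.144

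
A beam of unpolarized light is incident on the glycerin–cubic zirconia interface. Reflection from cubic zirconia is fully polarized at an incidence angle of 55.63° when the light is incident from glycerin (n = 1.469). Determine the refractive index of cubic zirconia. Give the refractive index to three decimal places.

Brewster's law: tan θ_B = n₂/n₁ (light incident in glycerin, refracted into cubic zirconia).
n₂ = n₁ tan θ_B = 1.469 × tan 55.63° = 2.148.

n ≈ 2.148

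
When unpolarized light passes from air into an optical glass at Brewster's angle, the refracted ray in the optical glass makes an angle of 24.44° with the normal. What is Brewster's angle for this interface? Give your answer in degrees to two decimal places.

θ_B ≈ 65.56°

Brewster's condition makes the reflected and refracted beams perpendicular: θ_B + θ_t = 90°.
So θ_B = 90° − θ_t = 90° − 24.44° = 65.56°.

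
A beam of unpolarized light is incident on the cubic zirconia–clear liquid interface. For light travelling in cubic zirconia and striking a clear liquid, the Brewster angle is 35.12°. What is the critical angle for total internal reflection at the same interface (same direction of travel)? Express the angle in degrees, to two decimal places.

θ_c ≈ 44.70°

n₂/n₁ = tan 35.12° = 0.7033; the critical angle satisfies sin θ_c = n₂/n₁.
θ_c = arcsin(0.7033) = 44.70°.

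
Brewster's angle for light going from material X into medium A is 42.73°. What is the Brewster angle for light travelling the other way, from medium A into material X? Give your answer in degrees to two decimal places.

tan θ_B' = n₁/n₂ = 1/tan θ_B, so θ_B' = 90° − θ_B.
θ_B' = 90° − 42.73° = 47.27°.

θ_B' ≈ 47.27°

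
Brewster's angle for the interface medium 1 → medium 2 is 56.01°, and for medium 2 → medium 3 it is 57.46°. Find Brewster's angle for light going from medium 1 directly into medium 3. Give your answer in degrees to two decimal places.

tan θ_B(1→2) = n₂/n₁ = tan 56.01° = 1.4831.
tan θ_B(2→3) = n₃/n₂ = tan 57.46° = 1.5673.
So n₃/n₁ = (n₂/n₁)(n₃/n₂) = 1.4831 × 1.5673 = 2.3244.
θ_B(1→3) = arctan(2.3244) = 66.72°.

θ_B ≈ 66.72°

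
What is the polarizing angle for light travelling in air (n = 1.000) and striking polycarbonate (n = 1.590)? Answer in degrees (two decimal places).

θ_B ≈ 57.83°

tan θ_B = n₂/n₁ = 1.590/1.000 = 1.5900.
So θ_B = arctan 1.5900 = 57.83°.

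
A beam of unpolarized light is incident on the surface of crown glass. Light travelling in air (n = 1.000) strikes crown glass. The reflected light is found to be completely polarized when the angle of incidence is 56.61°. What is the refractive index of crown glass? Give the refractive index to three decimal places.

Full polarization of the reflected beam means tan θ_B = n₂/n₁, where n₁ is the incident medium (air).
n₂ = n₁ tan θ_B = 1.000 × tan 56.61° = 1.517.

n ≈ 1.517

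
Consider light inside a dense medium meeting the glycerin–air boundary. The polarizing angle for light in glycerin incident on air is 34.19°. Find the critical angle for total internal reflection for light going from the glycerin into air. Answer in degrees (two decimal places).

tan θ_B = n₂/n₁ = tan 34.19° = 0.6793.
Total internal reflection: sin θ_c = n₂/n₁ = 0.6793.
θ_c = arcsin(0.6793) = 42.79°.

θ_c ≈ 42.79°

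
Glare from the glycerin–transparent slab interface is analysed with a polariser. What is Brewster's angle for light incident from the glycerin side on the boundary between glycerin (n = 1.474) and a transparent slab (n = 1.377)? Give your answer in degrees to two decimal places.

θ_B ≈ 43.05°

tan θ_B = n₂/n₁ = 1.377/1.474 = 0.9342.
θ_B = arctan(0.9342) = 43.05°.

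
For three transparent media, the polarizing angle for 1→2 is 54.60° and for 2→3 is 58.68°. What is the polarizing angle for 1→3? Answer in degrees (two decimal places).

θ_B ≈ 66.61°

n₂/n₁ = tan 54.60° = 1.4071 and n₃/n₂ = tan 58.68° = 1.6434.
So n₃/n₁ = (n₂/n₁)(n₃/n₂) = 1.4071 × 1.6434 = 2.3125.
θ_B(1→3) = arctan(2.3125) = 66.61°.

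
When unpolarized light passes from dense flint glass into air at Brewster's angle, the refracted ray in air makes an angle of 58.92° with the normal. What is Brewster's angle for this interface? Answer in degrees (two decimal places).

At Brewster's angle the reflected and refracted rays are perpendicular, so θ_B + θ_t = 90°.
θ_B = 90° − 58.92° = 31.08°.

θ_B ≈ 31.08°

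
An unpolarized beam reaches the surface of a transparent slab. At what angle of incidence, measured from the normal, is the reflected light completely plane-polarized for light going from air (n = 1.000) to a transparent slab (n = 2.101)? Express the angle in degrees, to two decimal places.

The reflected p-component vanishes when tan θ_B = n₂/n₁.
tan θ_B = n₂/n₁ = 2.101/1.000 = 2.1010.
θ_B = arctan(2.1010) = 64.55°.

θ_B ≈ 64.55°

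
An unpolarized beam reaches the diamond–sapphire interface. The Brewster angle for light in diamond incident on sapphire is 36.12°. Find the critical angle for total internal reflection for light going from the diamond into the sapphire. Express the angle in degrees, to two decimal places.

θ_c ≈ 46.87°

From Brewster, n₂/n₁ = tan θ_B = tan 36.12° = 0.7297.
Then sin θ_c = n₂/n₁ = 0.7297, so θ_c = arcsin 0.7297 = 46.87°.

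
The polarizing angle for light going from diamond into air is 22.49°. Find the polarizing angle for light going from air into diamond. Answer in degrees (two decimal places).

The two Brewster angles are complementary: θ_B' = 90° − θ_B = 90° − 22.49° = 67.51°.

θ_B' ≈ 67.51°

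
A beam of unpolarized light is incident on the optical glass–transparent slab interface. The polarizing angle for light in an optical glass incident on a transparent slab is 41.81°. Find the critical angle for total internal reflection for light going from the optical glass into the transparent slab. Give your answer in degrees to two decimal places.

θ_c ≈ 63.43°

n₂/n₁ = tan 41.81° = 0.8944; the critical angle satisfies sin θ_c = n₂/n₁.
θ_c = arcsin(0.8944) = 63.43°.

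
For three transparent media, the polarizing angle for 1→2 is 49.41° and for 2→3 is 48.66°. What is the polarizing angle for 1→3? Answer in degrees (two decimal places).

n₂/n₁ = tan 49.41° = 1.1671 and n₃/n₂ = tan 48.66° = 1.1367.
Multiplying, n₃/n₁ = 1.1671 × 1.1367 = 1.3266, and θ_B(1→3) = arctan 1.3266 = 52.99°.

θ_B ≈ 52.99°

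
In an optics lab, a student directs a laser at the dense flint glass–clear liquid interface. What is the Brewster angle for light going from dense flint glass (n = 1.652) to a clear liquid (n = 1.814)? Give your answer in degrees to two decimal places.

At Brewster's angle the reflected and refracted rays are perpendicular, which with Snell's law gives tan θ_B = n₂/n₁.
Brewster's condition: tan θ_B = n₂/n₁ = 1.814/1.652 = 1.0981.
θ_B = arctan(1.0981) = 47.68°.

θ_B ≈ 47.68°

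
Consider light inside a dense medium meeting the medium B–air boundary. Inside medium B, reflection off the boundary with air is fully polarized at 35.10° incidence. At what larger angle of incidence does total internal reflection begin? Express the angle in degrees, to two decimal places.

θ_c ≈ 44.65°

n₂/n₁ = tan 35.10° = 0.7028; the critical angle satisfies sin θ_c = n₂/n₁.
θ_c = arcsin(0.7028) = 44.65°.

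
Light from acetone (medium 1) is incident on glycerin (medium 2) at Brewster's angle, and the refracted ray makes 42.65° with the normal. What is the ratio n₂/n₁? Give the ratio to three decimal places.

n₂/n₁ ≈ 1.086

θ_B + θ_t = 90°, so θ_B = 90° − 42.65° = 47.35°.
tan θ_B = n₂/n₁, so n₂/n₁ = tan 47.35° = 1.086.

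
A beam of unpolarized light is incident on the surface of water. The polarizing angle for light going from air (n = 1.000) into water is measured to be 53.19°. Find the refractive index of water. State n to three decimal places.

n ≈ 1.336

Full polarization of the reflected beam means tan θ_B = n₂/n₁, where n₁ is the incident medium (air).
n₂ = n₁ tan θ_B = 1.000 × tan 53.19° = 1.336.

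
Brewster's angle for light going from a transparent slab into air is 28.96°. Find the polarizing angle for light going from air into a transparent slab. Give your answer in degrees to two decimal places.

θ_B' ≈ 61.04°

The two Brewster angles are complementary: θ_B' = 90° − θ_B = 90° − 28.96° = 61.04°.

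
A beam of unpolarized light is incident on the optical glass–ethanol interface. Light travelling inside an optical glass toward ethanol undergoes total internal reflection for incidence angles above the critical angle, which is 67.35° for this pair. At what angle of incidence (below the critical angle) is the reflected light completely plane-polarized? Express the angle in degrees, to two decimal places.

n₂/n₁ = sin θ_c = sin 67.35° = 0.9229.
tan θ_B equals the same ratio, so θ_B = arctan(0.9229) = 42.70°.

θ_B ≈ 42.70°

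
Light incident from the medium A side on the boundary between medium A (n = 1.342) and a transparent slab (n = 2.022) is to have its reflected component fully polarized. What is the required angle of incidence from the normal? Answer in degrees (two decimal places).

Brewster's condition: tan θ_B = n₂/n₁ = 2.022/1.342 = 1.5067. Taking the arctangent, θ_B = 56.43°.

θ_B ≈ 56.43°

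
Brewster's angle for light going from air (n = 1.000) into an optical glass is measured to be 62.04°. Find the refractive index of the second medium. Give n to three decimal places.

n ≈ 1.884

At Brewster's angle, tan θ_B = n₂/n₁ with n₁ on the incident side (air) and n₂ on the transmitted side (an optical glass).
n₂ = n₁ tan θ_B = 1.000 × tan 62.04° = 1.884.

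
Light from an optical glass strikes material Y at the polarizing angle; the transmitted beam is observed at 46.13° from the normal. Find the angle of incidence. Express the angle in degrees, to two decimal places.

Brewster's condition makes the reflected and refracted beams perpendicular: θ_B + θ_t = 90°.
θ_B = 90° − 46.13° = 43.87°.

θ_B ≈ 43.87°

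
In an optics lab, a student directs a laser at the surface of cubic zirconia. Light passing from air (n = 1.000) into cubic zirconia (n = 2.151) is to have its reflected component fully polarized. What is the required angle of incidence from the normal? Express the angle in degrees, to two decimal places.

At Brewster's angle the reflected and refracted rays are perpendicular, which with Snell's law gives tan θ_B = n₂/n₁.
Brewster's condition: tan θ_B = n₂/n₁ = 2.151/1.000 = 2.1510.
θ_B = arctan(2.1510) = 65.07°.

θ_B ≈ 65.07°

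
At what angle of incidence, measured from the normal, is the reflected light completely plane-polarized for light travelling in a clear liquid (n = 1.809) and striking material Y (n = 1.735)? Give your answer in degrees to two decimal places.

The reflected p-component vanishes when tan θ_B = n₂/n₁.
Here n₂/n₁ = 1.735/1.809 = 0.9591, and Brewster's law gives tan θ_B = n₂/n₁. Taking the arctangent, θ_B = 43.80°.

θ_B ≈ 43.80°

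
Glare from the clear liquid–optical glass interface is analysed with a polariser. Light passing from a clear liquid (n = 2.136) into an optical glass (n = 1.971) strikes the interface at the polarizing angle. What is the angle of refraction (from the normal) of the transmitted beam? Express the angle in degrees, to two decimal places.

θ_t ≈ 47.30°

First find Brewster's angle: tan θ_B = 1.971/2.136 = 0.9228, giving θ_B = 42.70°.
The refracted ray is perpendicular to the reflected ray, so θ_t = 90° − θ_B = 47.30°.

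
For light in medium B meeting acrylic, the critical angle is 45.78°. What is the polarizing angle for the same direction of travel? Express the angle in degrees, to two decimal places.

θ_B ≈ 35.63°

n₂/n₁ = sin θ_c = sin 45.78° = 0.7167.
tan θ_B equals the same ratio, so θ_B = arctan(0.7167) = 35.63°.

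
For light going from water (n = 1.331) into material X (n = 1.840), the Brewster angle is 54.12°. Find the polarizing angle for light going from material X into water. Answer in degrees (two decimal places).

θ_B' ≈ 35.88°

tan θ_B' = n₁/n₂ = 1/tan θ_B, so θ_B' = 90° − θ_B.
θ_B' = 90° − 54.12° = 35.88°.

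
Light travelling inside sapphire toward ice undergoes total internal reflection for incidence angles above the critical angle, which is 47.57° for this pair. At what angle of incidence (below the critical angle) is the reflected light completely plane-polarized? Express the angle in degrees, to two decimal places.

θ_B ≈ 36.43°

n₂/n₁ = sin θ_c = sin 47.57° = 0.7381.
tan θ_B equals the same ratio, so θ_B = arctan(0.7381) = 36.43°.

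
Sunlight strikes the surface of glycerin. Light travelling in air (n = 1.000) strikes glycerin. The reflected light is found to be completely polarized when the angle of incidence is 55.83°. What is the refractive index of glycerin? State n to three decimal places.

At the Brewster angle, tan θ_B = n₂/n₁ with n₁ on the incident side (air) and n₂ on the transmitted side (glycerin).
n₂ = n₁ tan θ_B = 1.000 × tan 55.83° = 1.473.

n ≈ 1.473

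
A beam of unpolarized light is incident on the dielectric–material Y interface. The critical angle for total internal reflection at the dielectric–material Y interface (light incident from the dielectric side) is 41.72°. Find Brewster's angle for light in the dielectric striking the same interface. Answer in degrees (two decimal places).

θ_B ≈ 33.64°

sin θ_c = n₂/n₁, so n₂/n₁ = sin 41.72° = 0.6655.
Brewster: tan θ_B = n₂/n₁ = 0.6655.
θ_B = arctan(0.6655) = 33.64°.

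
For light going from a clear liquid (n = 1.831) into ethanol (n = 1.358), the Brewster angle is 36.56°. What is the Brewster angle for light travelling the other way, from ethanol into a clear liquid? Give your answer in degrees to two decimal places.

θ_B' ≈ 53.44°

Reversing the direction swaps n₁ and n₂, so tan θ_B' = 1/tan θ_B and θ_B' = 90° − θ_B.
Hence θ_B' = 90° − 36.56° = 53.44°.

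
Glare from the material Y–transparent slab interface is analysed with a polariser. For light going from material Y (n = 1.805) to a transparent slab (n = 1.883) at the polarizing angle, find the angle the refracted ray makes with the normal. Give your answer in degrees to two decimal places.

θ_B = arctan(n₂/n₁) = arctan(1.883/1.805) = 46.21°.
Since θ_B + θ_t = 90° at Brewster incidence, θ_t = 90° − 46.21° = 43.79°.

θ_t ≈ 43.79°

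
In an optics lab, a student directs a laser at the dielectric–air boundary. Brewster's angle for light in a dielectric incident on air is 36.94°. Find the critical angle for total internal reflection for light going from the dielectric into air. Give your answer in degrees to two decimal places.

From Brewster, n₂/n₁ = tan θ_B = tan 36.94° = 0.7519.
Then sin θ_c = n₂/n₁ = 0.7519, so θ_c = arcsin 0.7519 = 48.76°.

θ_c ≈ 48.76°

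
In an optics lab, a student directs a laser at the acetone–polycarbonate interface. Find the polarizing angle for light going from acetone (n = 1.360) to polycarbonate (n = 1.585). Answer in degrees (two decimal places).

θ_B ≈ 49.37°

tan θ_B = n₂/n₁ = 1.585/1.360 = 1.1654.
θ_B = arctan(1.1654) = 49.37°.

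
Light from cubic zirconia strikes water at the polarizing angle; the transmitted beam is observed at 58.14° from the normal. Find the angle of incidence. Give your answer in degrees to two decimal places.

Since the reflected and refracted rays are at right angles at the polarizing angle, θ_B + θ_t = 90°.
So θ_B = 90° − θ_t = 90° − 58.14° = 31.86°.

θ_B ≈ 31.86°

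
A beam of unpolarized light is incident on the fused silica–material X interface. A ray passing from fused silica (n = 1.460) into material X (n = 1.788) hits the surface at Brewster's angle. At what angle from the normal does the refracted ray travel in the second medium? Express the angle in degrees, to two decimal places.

θ_t ≈ 39.23°

θ_B = arctan(n₂/n₁) = arctan(1.788/1.460) = 50.77°.
At Brewster's angle the reflected and refracted rays are perpendicular, so θ_t = 90° − θ_B = 90° − 50.77° = 39.23°.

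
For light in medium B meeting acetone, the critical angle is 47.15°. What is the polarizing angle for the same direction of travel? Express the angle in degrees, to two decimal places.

θ_B ≈ 36.25°

At the critical angle sin θ_c = n₂/n₁, giving n₂/n₁ = sin 47.15° = 0.7331.
Then tan θ_B = n₂/n₁ = 0.7331, so θ_B = arctan 0.7331 = 36.25°.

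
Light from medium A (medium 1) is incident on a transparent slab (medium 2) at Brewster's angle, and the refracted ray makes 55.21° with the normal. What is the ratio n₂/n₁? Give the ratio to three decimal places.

At Brewster incidence θ_B = 90° − θ_t = 90° − 55.21° = 34.79°.
tan θ_B = n₂/n₁, so n₂/n₁ = tan 34.79° = 0.695.

n₂/n₁ ≈ 0.695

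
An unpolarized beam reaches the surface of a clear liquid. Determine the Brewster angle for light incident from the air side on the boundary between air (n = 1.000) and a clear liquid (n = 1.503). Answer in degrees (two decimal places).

The reflected p-component vanishes when tan θ_B = n₂/n₁.
Here n₂/n₁ = 1.503/1.000 = 1.5030, and Brewster's law gives tan θ_B = n₂/n₁. Taking the arctangent, θ_B = 56.36°.

θ_B ≈ 56.36°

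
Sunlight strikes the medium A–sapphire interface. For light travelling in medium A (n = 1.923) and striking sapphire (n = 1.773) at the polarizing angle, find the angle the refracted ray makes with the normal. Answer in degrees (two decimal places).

θ_B = arctan(n₂/n₁) = arctan(1.773/1.923) = 42.68°.
At Brewster's angle the reflected and refracted rays are perpendicular, so θ_t = 90° − θ_B = 90° − 42.68° = 47.32°.

θ_t ≈ 47.32°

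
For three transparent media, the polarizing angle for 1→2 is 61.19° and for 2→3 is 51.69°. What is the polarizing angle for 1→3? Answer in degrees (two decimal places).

θ_B ≈ 66.51°

n₂/n₁ = tan 61.19° = 1.8182 and n₃/n₂ = tan 51.69° = 1.2658.
n₃/n₁ = 2.3015. Then tan θ_B(1→3) = n₃/n₁, so θ_B(1→3) = arctan(2.3015) = 66.51°.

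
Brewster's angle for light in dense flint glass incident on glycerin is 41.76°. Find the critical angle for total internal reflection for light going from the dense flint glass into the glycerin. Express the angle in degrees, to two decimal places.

n₂/n₁ = tan 41.76° = 0.8928; the critical angle satisfies sin θ_c = n₂/n₁.
θ_c = arcsin(0.8928) = 63.23°.

θ_c ≈ 63.23°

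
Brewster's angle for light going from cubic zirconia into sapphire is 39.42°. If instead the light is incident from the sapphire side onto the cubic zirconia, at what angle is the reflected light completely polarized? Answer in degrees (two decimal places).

θ_B' ≈ 50.58°

The two Brewster angles are complementary: θ_B' = 90° − θ_B = 90° − 39.42° = 50.58°.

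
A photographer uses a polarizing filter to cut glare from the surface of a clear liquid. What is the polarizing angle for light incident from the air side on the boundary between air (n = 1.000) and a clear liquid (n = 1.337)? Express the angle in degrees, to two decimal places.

Brewster's condition: tan θ_B = n₂/n₁ = 1.337/1.000 = 1.3370.
θ_B = arctan(1.3370) = 53.21°.

θ_B ≈ 53.21°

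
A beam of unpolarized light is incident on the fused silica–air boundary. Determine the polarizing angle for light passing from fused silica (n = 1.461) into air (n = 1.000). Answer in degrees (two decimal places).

Here n₂/n₁ = 1.000/1.461 = 0.6845, and Brewster's law gives tan θ_B = n₂/n₁.
So θ_B = arctan 0.6845 = 34.39°.

θ_B ≈ 34.39°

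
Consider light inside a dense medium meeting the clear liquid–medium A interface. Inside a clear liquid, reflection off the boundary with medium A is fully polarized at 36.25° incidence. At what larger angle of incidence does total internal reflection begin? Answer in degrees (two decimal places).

n₂/n₁ = tan 36.25° = 0.7332; the critical angle satisfies sin θ_c = n₂/n₁.
θ_c = arcsin(0.7332) = 47.16°.

θ_c ≈ 47.16°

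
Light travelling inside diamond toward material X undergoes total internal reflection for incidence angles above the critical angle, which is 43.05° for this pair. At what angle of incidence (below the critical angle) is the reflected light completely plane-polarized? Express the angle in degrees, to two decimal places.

θ_B ≈ 34.32°

At the critical angle sin θ_c = n₂/n₁, giving n₂/n₁ = sin 43.05° = 0.6826.
Then tan θ_B = n₂/n₁ = 0.6826, so θ_B = arctan 0.6826 = 34.32°.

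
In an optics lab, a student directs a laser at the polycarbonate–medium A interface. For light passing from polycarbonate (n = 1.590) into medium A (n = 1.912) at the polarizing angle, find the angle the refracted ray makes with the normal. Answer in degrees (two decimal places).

tan θ_B = n₂/n₁ = 1.912/1.590 = 1.2025, so θ_B = 50.25°.
Since θ_B + θ_t = 90° at Brewster incidence, θ_t = 90° − 50.25° = 39.75°.

θ_t ≈ 39.75°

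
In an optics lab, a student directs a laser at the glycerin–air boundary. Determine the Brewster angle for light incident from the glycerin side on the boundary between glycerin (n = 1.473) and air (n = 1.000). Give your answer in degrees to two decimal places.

Here n₂/n₁ = 1.000/1.473 = 0.6789, and Brewster's law gives tan θ_B = n₂/n₁.
So θ_B = arctan 0.6789 = 34.17°.

θ_B ≈ 34.17°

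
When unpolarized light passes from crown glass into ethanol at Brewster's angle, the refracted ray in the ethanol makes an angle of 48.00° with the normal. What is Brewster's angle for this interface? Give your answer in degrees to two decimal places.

Brewster's condition makes the reflected and refracted beams perpendicular: θ_B + θ_t = 90°.
So θ_B = 90° − θ_t = 90° − 48.00° = 42.00°.

θ_B ≈ 42.00°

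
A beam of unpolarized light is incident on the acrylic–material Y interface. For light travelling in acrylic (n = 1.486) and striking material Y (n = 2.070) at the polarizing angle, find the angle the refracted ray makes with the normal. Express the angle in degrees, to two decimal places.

θ_t ≈ 35.67°

tan θ_B = n₂/n₁ = 2.070/1.486 = 1.3930, so θ_B = 54.33°.
At Brewster's angle the reflected and refracted rays are perpendicular, so θ_t = 90° − θ_B = 90° − 54.33° = 35.67°.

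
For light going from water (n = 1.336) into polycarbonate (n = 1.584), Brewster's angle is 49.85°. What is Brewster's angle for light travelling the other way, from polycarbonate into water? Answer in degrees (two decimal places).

Reversing the direction swaps n₁ and n₂, so tan θ_B' = 1/tan θ_B and θ_B' = 90° − θ_B.
Hence θ_B' = 90° − 49.85° = 40.15°.

θ_B' ≈ 40.15°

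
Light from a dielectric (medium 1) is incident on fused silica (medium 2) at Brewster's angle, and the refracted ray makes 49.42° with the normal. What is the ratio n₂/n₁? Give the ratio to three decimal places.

n₂/n₁ ≈ 0.856

At Brewster incidence θ_B = 90° − θ_t = 90° − 49.42° = 40.58°.
Then n₂/n₁ = tan θ_B = tan 40.58° = 0.856.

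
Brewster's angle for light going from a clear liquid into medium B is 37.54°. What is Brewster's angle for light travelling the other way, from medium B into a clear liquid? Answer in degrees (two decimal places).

Reversing the direction swaps n₁ and n₂, so tan θ_B' = 1/tan θ_B and θ_B' = 90° − θ_B.
Hence θ_B' = 90° − 37.54° = 52.46°.

θ_B' ≈ 52.46°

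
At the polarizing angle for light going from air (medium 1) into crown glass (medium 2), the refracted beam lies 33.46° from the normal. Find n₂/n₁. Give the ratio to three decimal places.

θ_B + θ_t = 90°, so θ_B = 90° − 33.46° = 56.54°.
tan θ_B = n₂/n₁, so n₂/n₁ = tan 56.54° = 1.513.

n₂/n₁ ≈ 1.513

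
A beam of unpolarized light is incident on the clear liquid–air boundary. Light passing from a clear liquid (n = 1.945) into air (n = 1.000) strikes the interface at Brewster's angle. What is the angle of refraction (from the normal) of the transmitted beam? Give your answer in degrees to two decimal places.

θ_B = arctan(n₂/n₁) = arctan(1.000/1.945) = 27.21°.
The refracted ray is perpendicular to the reflected ray, so θ_t = 90° − θ_B = 62.79°.

θ_t ≈ 62.79°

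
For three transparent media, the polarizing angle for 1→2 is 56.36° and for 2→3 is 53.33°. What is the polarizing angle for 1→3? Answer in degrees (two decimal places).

θ_B ≈ 63.64°

Each Brewster angle gives a ratio: n₂/n₁ = tan 56.36° = 1.5028, n₃/n₂ = tan 53.33° = 1.3431.
So n₃/n₁ = (n₂/n₁)(n₃/n₂) = 1.5028 × 1.3431 = 2.0184.
θ_B(1→3) = arctan(2.0184) = 63.64°.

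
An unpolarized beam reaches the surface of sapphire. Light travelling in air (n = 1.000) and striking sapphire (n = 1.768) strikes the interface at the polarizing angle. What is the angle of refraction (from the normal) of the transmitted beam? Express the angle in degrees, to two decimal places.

First find Brewster's angle: tan θ_B = 1.768/1.000 = 1.7680, giving θ_B = 60.51°.
Since θ_B + θ_t = 90° at Brewster incidence, θ_t = 90° − 60.51° = 29.49°.

θ_t ≈ 29.49°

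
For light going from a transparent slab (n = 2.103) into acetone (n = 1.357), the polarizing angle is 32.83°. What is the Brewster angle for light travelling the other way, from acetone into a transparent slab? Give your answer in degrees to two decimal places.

tan θ_B' = n₁/n₂ = 1/tan θ_B, so θ_B' = 90° − θ_B.
θ_B' = 90° − 32.83° = 57.17°.

θ_B' ≈ 57.17°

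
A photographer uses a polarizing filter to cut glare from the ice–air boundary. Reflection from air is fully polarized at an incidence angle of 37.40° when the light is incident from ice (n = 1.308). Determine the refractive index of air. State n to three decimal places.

n ≈ 1.000

Full polarization of the reflected beam means tan θ_B = n₂/n₁, where n₁ is the incident medium (ice).
n₂ = n₁ tan θ_B = 1.308 × tan 37.40° = 1.000.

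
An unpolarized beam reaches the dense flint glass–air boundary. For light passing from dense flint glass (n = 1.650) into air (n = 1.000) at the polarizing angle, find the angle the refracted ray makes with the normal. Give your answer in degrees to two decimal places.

θ_t ≈ 58.78°

First find Brewster's angle: tan θ_B = 1.000/1.650 = 0.6061, giving θ_B = 31.22°.
At Brewster's angle the reflected and refracted rays are perpendicular, so θ_t = 90° − θ_B = 90° − 31.22° = 58.78°.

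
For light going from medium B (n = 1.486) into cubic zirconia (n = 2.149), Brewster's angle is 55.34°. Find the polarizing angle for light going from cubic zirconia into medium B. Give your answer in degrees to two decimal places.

θ_B' ≈ 34.66°

Reversing the direction swaps n₁ and n₂, so tan θ_B' = 1/tan θ_B and θ_B' = 90° − θ_B.
Hence θ_B' = 90° − 55.34° = 34.66°.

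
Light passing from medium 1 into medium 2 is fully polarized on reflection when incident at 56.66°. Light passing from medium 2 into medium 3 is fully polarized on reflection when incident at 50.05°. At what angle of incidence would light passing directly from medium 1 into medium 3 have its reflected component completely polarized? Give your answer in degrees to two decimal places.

θ_B ≈ 61.14°

tan θ_B(1→2) = n₂/n₁ = tan 56.66° = 1.5200.
tan θ_B(2→3) = n₃/n₂ = tan 50.05° = 1.1939.
Multiplying, n₃/n₁ = 1.5200 × 1.1939 = 1.8147, and θ_B(1→3) = arctan 1.8147 = 61.14°.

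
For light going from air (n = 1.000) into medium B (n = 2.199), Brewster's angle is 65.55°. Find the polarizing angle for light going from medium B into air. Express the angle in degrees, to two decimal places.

Reversing the direction swaps n₁ and n₂, so tan θ_B' = 1/tan θ_B and θ_B' = 90° − θ_B.
Hence θ_B' = 90° − 65.55° = 24.45°.

θ_B' ≈ 24.45°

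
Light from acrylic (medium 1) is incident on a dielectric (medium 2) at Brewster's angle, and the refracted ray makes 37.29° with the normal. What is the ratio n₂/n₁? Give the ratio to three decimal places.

At Brewster incidence θ_B = 90° − θ_t = 90° − 37.29° = 52.71°.
tan θ_B = n₂/n₁, so n₂/n₁ = tan 52.71° = 1.313.

n₂/n₁ ≈ 1.313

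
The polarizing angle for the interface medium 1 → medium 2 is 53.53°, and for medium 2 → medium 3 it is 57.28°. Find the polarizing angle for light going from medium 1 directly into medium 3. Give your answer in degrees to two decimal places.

Each Brewster angle gives a ratio: n₂/n₁ = tan 53.53° = 1.3529, n₃/n₂ = tan 57.28° = 1.5565.
Multiplying, n₃/n₁ = 1.3529 × 1.5565 = 2.1057, and θ_B(1→3) = arctan 2.1057 = 64.60°.

θ_B ≈ 64.60°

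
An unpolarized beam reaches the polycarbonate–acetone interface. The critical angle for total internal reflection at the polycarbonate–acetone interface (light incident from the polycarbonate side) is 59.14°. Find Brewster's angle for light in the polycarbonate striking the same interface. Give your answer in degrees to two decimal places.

sin θ_c = n₂/n₁, so n₂/n₁ = sin 59.14° = 0.8584.
Brewster: tan θ_B = n₂/n₁ = 0.8584.
θ_B = arctan(0.8584) = 40.64°.

θ_B ≈ 40.64°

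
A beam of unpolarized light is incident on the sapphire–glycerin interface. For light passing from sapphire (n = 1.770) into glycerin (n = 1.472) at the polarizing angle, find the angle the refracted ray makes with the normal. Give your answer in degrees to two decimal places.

θ_t ≈ 50.25°

θ_B = arctan(n₂/n₁) = arctan(1.472/1.770) = 39.75°.
At Brewster's angle the reflected and refracted rays are perpendicular, so θ_t = 90° − θ_B = 90° − 39.75° = 50.25°.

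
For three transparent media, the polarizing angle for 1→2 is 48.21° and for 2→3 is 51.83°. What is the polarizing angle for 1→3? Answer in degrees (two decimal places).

θ_B ≈ 54.91°

Each Brewster angle gives a ratio: n₂/n₁ = tan 48.21° = 1.1188, n₃/n₂ = tan 51.83° = 1.2721.
Multiplying, n₃/n₁ = 1.1188 × 1.2721 = 1.4233, and θ_B(1→3) = arctan 1.4233 = 54.91°.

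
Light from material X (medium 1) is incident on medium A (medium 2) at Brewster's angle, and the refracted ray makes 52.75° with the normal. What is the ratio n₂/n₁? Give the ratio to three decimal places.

At Brewster incidence θ_B = 90° − θ_t = 90° − 52.75° = 37.25°.
Then n₂/n₁ = tan θ_B = tan 37.25° = 0.760.

n₂/n₁ ≈ 0.760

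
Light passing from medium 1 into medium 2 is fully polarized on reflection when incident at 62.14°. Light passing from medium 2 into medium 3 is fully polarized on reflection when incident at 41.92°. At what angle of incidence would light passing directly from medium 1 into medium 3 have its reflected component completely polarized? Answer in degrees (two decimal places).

θ_B ≈ 59.51°

Each Brewster angle gives a ratio: n₂/n₁ = tan 62.14° = 1.8919, n₃/n₂ = tan 41.92° = 0.8979.
Multiplying, n₃/n₁ = 1.8919 × 0.8979 = 1.6987, and θ_B(1→3) = arctan 1.6987 = 59.51°.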